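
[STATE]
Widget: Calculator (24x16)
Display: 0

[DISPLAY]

                       0
┌───┬───┬───┬───┐       
│ 7 │ 8 │ 9 │ ÷ │       
├───┼───┼───┼───┤       
│ 4 │ 5 │ 6 │ × │       
├───┼───┼───┼───┤       
│ 1 │ 2 │ 3 │ - │       
├───┼───┼───┼───┤       
│ 0 │ . │ = │ + │       
├───┼───┼───┼───┤       
│ C │ MC│ MR│ M+│       
└───┴───┴───┴───┘       
                        
                        
                        
                        


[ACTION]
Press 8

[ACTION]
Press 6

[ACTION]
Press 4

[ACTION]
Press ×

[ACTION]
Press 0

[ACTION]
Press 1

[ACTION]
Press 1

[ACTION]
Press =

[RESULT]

                    9504
┌───┬───┬───┬───┐       
│ 7 │ 8 │ 9 │ ÷ │       
├───┼───┼───┼───┤       
│ 4 │ 5 │ 6 │ × │       
├───┼───┼───┼───┤       
│ 1 │ 2 │ 3 │ - │       
├───┼───┼───┼───┤       
│ 0 │ . │ = │ + │       
├───┼───┼───┼───┤       
│ C │ MC│ MR│ M+│       
└───┴───┴───┴───┘       
                        
                        
                        
                        


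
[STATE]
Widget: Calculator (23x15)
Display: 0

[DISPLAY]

                      0
┌───┬───┬───┬───┐      
│ 7 │ 8 │ 9 │ ÷ │      
├───┼───┼───┼───┤      
│ 4 │ 5 │ 6 │ × │      
├───┼───┼───┼───┤      
│ 1 │ 2 │ 3 │ - │      
├───┼───┼───┼───┤      
│ 0 │ . │ = │ + │      
├───┼───┼───┼───┤      
│ C │ MC│ MR│ M+│      
└───┴───┴───┴───┘      
                       
                       
                       


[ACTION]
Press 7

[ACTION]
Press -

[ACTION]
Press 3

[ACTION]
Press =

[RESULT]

                      4
┌───┬───┬───┬───┐      
│ 7 │ 8 │ 9 │ ÷ │      
├───┼───┼───┼───┤      
│ 4 │ 5 │ 6 │ × │      
├───┼───┼───┼───┤      
│ 1 │ 2 │ 3 │ - │      
├───┼───┼───┼───┤      
│ 0 │ . │ = │ + │      
├───┼───┼───┼───┤      
│ C │ MC│ MR│ M+│      
└───┴───┴───┴───┘      
                       
                       
                       


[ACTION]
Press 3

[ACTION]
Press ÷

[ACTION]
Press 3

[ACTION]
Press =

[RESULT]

                      1
┌───┬───┬───┬───┐      
│ 7 │ 8 │ 9 │ ÷ │      
├───┼───┼───┼───┤      
│ 4 │ 5 │ 6 │ × │      
├───┼───┼───┼───┤      
│ 1 │ 2 │ 3 │ - │      
├───┼───┼───┼───┤      
│ 0 │ . │ = │ + │      
├───┼───┼───┼───┤      
│ C │ MC│ MR│ M+│      
└───┴───┴───┴───┘      
                       
                       
                       


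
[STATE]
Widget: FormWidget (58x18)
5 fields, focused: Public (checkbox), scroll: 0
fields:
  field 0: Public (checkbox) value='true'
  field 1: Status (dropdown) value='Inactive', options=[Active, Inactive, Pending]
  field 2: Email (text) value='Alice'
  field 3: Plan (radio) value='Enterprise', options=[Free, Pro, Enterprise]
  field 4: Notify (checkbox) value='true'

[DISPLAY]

> Public:     [x]                                         
  Status:     [Inactive                                 ▼]
  Email:      [Alice                                     ]
  Plan:       ( ) Free  ( ) Pro  (●) Enterprise           
  Notify:     [x]                                         
                                                          
                                                          
                                                          
                                                          
                                                          
                                                          
                                                          
                                                          
                                                          
                                                          
                                                          
                                                          
                                                          


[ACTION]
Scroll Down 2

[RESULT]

  Email:      [Alice                                     ]
  Plan:       ( ) Free  ( ) Pro  (●) Enterprise           
  Notify:     [x]                                         
                                                          
                                                          
                                                          
                                                          
                                                          
                                                          
                                                          
                                                          
                                                          
                                                          
                                                          
                                                          
                                                          
                                                          
                                                          


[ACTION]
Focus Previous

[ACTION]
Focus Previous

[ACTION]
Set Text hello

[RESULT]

  Email:      [Alice                                     ]
> Plan:       ( ) Free  ( ) Pro  (●) Enterprise           
  Notify:     [x]                                         
                                                          
                                                          
                                                          
                                                          
                                                          
                                                          
                                                          
                                                          
                                                          
                                                          
                                                          
                                                          
                                                          
                                                          
                                                          


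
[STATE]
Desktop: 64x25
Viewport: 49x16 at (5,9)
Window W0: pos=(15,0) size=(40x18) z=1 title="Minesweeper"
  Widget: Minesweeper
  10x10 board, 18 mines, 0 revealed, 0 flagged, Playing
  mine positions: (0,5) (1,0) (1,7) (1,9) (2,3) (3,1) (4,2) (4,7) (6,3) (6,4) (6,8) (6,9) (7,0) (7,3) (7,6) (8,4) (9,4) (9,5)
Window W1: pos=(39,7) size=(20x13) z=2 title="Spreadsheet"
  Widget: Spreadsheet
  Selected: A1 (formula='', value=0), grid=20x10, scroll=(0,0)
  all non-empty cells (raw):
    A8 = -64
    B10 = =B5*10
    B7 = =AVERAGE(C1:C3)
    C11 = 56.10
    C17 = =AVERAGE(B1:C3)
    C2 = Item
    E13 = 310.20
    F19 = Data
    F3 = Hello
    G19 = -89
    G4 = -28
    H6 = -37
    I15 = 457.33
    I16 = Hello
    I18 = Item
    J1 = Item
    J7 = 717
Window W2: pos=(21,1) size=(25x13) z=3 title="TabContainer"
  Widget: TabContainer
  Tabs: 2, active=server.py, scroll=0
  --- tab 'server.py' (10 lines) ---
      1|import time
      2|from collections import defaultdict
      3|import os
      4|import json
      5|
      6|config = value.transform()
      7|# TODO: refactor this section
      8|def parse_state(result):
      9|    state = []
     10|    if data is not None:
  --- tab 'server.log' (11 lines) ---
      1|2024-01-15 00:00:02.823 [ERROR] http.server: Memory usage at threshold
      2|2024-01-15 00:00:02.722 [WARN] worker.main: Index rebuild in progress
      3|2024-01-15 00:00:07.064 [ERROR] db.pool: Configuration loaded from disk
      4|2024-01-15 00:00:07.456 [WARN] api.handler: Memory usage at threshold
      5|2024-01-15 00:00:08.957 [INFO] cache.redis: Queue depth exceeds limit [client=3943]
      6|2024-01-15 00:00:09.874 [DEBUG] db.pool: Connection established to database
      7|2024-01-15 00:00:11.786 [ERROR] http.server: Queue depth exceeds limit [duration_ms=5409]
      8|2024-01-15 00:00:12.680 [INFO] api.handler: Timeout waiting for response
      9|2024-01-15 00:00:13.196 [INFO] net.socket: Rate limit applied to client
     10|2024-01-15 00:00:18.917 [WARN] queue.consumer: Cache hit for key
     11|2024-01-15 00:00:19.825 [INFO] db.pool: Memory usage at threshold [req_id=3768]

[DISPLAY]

          ┃■■■■■┃import json            ┃────────
          ┃■■■■■┃                       ┃        
          ┃■■■■■┃config = value.transfor┃ A      
          ┃■■■■■┃# TODO: refactor this s┃--------
          ┃     ┗━━━━━━━━━━━━━━━━━━━━━━━┛   [0]  
          ┃                       ┃  2        0  
          ┃                       ┃  3        0  
          ┃                       ┃  4        0  
          ┗━━━━━━━━━━━━━━━━━━━━━━━┃  5        0  
                                  ┃  6        0  
                                  ┗━━━━━━━━━━━━━━
                                                 
                                                 
                                                 
                                                 
                                                 


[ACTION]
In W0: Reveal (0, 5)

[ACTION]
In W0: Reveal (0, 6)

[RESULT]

          ┃■■■✹✹┃import json            ┃────────
          ┃✹■■✹■┃                       ┃        
          ┃■■■■✹┃config = value.transfor┃ A      
          ┃■■■■✹┃# TODO: refactor this s┃--------
          ┃     ┗━━━━━━━━━━━━━━━━━━━━━━━┛   [0]  
          ┃                       ┃  2        0  
          ┃                       ┃  3        0  
          ┃                       ┃  4        0  
          ┗━━━━━━━━━━━━━━━━━━━━━━━┃  5        0  
                                  ┃  6        0  
                                  ┗━━━━━━━━━━━━━━
                                                 
                                                 
                                                 
                                                 
                                                 


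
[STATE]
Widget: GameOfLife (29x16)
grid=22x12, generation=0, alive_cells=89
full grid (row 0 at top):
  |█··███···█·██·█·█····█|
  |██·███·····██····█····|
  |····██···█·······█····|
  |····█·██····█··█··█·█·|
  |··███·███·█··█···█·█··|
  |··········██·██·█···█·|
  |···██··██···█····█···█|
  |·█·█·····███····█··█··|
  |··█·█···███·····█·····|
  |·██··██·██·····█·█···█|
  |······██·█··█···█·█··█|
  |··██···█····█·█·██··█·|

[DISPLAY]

Gen: 0                       
█··███···█·██·█·█····█       
██·███·····██····█····       
····██···█·······█····       
····█·██····█··█··█·█·       
··███·███·█··█···█·█··       
··········██·██·█···█·       
···██··██···█····█···█       
·█·█·····███····█··█··       
··█·█···███·····█·····       
·██··██·██·····█·█···█       
······██·█··█···█·█··█       
··██···█····█·█·██··█·       
                             
                             
                             


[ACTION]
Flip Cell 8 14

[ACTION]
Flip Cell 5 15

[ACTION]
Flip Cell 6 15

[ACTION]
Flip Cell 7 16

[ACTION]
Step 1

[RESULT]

Gen: 1                       
████·█····████········       
███···█····███··██····       
···········██···███···       
·········█······████··       
···██·█·███··█···████·       
··█··██···██·█·█·██·█·       
··███···█···██·█····█·       
·······█···█···██·····       
····██·█···█···██·····       
·███·██········█·█····       
·█·█·█···█···█····█·██       
······███····█·███····       
                             
                             
                             


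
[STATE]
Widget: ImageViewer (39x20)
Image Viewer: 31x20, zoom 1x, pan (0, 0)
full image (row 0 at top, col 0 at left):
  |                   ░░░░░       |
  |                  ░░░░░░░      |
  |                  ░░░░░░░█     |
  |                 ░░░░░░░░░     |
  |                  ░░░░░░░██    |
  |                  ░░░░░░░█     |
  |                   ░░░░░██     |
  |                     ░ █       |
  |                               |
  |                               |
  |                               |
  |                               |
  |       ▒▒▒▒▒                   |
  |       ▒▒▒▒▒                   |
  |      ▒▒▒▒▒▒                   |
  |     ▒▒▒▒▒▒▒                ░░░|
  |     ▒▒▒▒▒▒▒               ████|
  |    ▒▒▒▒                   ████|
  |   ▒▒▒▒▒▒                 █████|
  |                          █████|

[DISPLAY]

                   ░░░░░               
                  ░░░░░░░              
                  ░░░░░░░█             
                 ░░░░░░░░░             
                  ░░░░░░░██            
                  ░░░░░░░█             
                   ░░░░░██             
                     ░ █               
                                       
                                       
                                       
                                       
       ▒▒▒▒▒                           
       ▒▒▒▒▒                           
      ▒▒▒▒▒▒                           
     ▒▒▒▒▒▒▒                ░░░        
     ▒▒▒▒▒▒▒               ████        
    ▒▒▒▒                   ████        
   ▒▒▒▒▒▒                 █████        
                          █████        


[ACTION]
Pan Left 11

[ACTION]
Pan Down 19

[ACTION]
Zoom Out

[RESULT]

                          █████        
                                       
                                       
                                       
                                       
                                       
                                       
                                       
                                       
                                       
                                       
                                       
                                       
                                       
                                       
                                       
                                       
                                       
                                       
                                       


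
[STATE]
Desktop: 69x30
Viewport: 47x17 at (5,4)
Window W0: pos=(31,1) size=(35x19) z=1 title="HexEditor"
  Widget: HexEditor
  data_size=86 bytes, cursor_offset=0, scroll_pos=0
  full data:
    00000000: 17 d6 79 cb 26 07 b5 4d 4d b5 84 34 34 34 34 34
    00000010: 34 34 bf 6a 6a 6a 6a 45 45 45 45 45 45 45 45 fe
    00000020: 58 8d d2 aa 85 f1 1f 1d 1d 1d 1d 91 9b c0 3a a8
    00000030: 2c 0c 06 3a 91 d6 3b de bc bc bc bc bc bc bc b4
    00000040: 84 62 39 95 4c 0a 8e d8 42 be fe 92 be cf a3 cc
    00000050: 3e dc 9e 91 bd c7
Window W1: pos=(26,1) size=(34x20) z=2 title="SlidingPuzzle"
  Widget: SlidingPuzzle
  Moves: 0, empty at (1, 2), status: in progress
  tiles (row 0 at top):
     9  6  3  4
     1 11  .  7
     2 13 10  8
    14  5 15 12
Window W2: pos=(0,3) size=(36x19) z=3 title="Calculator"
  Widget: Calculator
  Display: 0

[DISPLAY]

culator                       ┃─┬────┬────┐    
──────────────────────────────┨ │  3 │  4 │    
                             0┃─┼────┼────┤    
┬───┬───┬───┐                 ┃ │    │  7 │    
│ 8 │ 9 │ ÷ │                 ┃─┼────┼────┤    
┼───┼───┼───┤                 ┃ │ 10 │  8 │    
│ 5 │ 6 │ × │                 ┃─┼────┼────┤    
┼───┼───┼───┤                 ┃ │ 15 │ 12 │    
│ 2 │ 3 │ - │                 ┃─┴────┴────┘    
┼───┼───┼───┤                 ┃                
│ . │ = │ + │                 ┃                
┼───┼───┼───┤                 ┃                
│ MC│ MR│ M+│                 ┃                
┴───┴───┴───┘                 ┃                
                              ┃                
                              ┃                
                              ┃━━━━━━━━━━━━━━━━


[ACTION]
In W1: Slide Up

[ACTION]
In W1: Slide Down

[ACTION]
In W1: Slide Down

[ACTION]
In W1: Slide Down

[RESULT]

culator                       ┃─┬────┬────┐    
──────────────────────────────┨ │    │  4 │    
                             0┃─┼────┼────┤    
┬───┬───┬───┐                 ┃ │  3 │  7 │    
│ 8 │ 9 │ ÷ │                 ┃─┼────┼────┤    
┼───┼───┼───┤                 ┃ │ 10 │  8 │    
│ 5 │ 6 │ × │                 ┃─┼────┼────┤    
┼───┼───┼───┤                 ┃ │ 15 │ 12 │    
│ 2 │ 3 │ - │                 ┃─┴────┴────┘    
┼───┼───┼───┤                 ┃                
│ . │ = │ + │                 ┃                
┼───┼───┼───┤                 ┃                
│ MC│ MR│ M+│                 ┃                
┴───┴───┴───┘                 ┃                
                              ┃                
                              ┃                
                              ┃━━━━━━━━━━━━━━━━


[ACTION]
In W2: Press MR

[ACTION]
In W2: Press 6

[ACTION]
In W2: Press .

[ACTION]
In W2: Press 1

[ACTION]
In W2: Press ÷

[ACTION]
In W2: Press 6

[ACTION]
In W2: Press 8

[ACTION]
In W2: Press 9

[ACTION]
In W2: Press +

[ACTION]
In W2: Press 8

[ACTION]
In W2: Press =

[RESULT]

culator                       ┃─┬────┬────┐    
──────────────────────────────┨ │    │  4 │    
                   8.008853411┃─┼────┼────┤    
┬───┬───┬───┐                 ┃ │  3 │  7 │    
│ 8 │ 9 │ ÷ │                 ┃─┼────┼────┤    
┼───┼───┼───┤                 ┃ │ 10 │  8 │    
│ 5 │ 6 │ × │                 ┃─┼────┼────┤    
┼───┼───┼───┤                 ┃ │ 15 │ 12 │    
│ 2 │ 3 │ - │                 ┃─┴────┴────┘    
┼───┼───┼───┤                 ┃                
│ . │ = │ + │                 ┃                
┼───┼───┼───┤                 ┃                
│ MC│ MR│ M+│                 ┃                
┴───┴───┴───┘                 ┃                
                              ┃                
                              ┃                
                              ┃━━━━━━━━━━━━━━━━


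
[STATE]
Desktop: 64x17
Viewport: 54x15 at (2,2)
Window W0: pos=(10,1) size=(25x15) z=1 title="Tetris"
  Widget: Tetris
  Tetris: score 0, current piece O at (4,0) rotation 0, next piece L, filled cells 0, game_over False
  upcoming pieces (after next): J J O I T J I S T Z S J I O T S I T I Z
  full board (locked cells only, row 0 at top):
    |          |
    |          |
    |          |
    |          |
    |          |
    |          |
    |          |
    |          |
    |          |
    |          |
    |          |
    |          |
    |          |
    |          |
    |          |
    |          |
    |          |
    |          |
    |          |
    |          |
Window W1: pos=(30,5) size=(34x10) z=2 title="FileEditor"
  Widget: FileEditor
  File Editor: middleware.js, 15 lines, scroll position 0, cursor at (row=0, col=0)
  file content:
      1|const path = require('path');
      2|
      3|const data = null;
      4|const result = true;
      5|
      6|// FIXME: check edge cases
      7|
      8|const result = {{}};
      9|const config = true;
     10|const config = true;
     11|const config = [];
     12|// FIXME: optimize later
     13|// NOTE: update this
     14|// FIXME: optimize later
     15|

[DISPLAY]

        ┃ Tetris                ┃                     
        ┠───────────────────────┨                     
        ┃          │Next:       ┃                     
        ┃          │  ▒     ┏━━━━━━━━━━━━━━━━━━━━━━━━━
        ┃          │▒▒▒     ┃ FileEditor              
        ┃          │        ┠─────────────────────────
        ┃          │        ┃█onst path = require('pat
        ┃          │        ┃                         
        ┃          │Score:  ┃const data = null;       
        ┃          │0       ┃const result = true;     
        ┃          │        ┃                         
        ┃          │        ┃// FIXME: check edge case
        ┃          │        ┗━━━━━━━━━━━━━━━━━━━━━━━━━
        ┗━━━━━━━━━━━━━━━━━━━━━━━┛                     
                                                      


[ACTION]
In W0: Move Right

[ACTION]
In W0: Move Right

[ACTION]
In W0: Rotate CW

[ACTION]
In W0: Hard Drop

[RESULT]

        ┃ Tetris                ┃                     
        ┠───────────────────────┨                     
        ┃          │Next:       ┃                     
        ┃          │█       ┏━━━━━━━━━━━━━━━━━━━━━━━━━
        ┃          │███     ┃ FileEditor              
        ┃          │        ┠─────────────────────────
        ┃          │        ┃█onst path = require('pat
        ┃          │        ┃                         
        ┃          │Score:  ┃const data = null;       
        ┃          │0       ┃const result = true;     
        ┃          │        ┃                         
        ┃      ▓▓  │        ┃// FIXME: check edge case
        ┃      ▓▓  │        ┗━━━━━━━━━━━━━━━━━━━━━━━━━
        ┗━━━━━━━━━━━━━━━━━━━━━━━┛                     
                                                      


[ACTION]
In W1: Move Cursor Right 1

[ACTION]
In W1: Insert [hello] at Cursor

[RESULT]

        ┃ Tetris                ┃                     
        ┠───────────────────────┨                     
        ┃          │Next:       ┃                     
        ┃          │█       ┏━━━━━━━━━━━━━━━━━━━━━━━━━
        ┃          │███     ┃ FileEditor              
        ┃          │        ┠─────────────────────────
        ┃          │        ┃chello█nst path = require
        ┃          │        ┃                         
        ┃          │Score:  ┃const data = null;       
        ┃          │0       ┃const result = true;     
        ┃          │        ┃                         
        ┃      ▓▓  │        ┃// FIXME: check edge case
        ┃      ▓▓  │        ┗━━━━━━━━━━━━━━━━━━━━━━━━━
        ┗━━━━━━━━━━━━━━━━━━━━━━━┛                     
                                                      


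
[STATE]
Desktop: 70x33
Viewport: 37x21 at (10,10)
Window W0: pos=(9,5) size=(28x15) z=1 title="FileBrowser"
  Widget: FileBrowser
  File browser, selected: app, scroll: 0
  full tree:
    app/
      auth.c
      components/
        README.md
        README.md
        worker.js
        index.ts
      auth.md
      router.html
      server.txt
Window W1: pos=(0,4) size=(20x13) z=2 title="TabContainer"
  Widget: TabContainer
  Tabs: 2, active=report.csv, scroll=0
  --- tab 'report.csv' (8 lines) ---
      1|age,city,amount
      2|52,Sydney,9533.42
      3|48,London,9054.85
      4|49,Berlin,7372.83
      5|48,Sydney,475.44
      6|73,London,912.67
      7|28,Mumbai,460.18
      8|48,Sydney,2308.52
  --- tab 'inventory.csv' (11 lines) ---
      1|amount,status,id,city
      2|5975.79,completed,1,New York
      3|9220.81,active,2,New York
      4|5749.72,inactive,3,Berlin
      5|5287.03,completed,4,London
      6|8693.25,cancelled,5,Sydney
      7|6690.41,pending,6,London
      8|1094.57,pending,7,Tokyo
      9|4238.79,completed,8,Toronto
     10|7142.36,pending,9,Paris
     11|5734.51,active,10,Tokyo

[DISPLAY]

,9533.42 ┃mponents/       ┃          
,9054.85 ┃d               ┃          
,7372.83 ┃.html           ┃          
,475.44  ┃.txt            ┃          
,912.67  ┃                ┃          
,460.18  ┃                ┃          
━━━━━━━━━┛                ┃          
                          ┃          
                          ┃          
━━━━━━━━━━━━━━━━━━━━━━━━━━┛          
                                     
                                     
                                     
                                     
                                     
                                     
                                     
                                     
                                     
                                     
                                     


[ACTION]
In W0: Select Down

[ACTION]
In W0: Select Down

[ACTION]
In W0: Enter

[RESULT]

,9533.42 ┃mponents/       ┃          
,9054.85 ┃ME.md           ┃          
,7372.83 ┃ME.md           ┃          
,475.44  ┃er.js           ┃          
,912.67  ┃x.ts            ┃          
,460.18  ┃d               ┃          
━━━━━━━━━┛.html           ┃          
    server.txt            ┃          
                          ┃          
━━━━━━━━━━━━━━━━━━━━━━━━━━┛          
                                     
                                     
                                     
                                     
                                     
                                     
                                     
                                     
                                     
                                     
                                     


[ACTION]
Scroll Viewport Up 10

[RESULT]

                                     
                                     
                                     
                                     
━━━━━━━━━┓                           
iner     ┃━━━━━━━━━━━━━━━━┓          
─────────┨er              ┃          
sv]│ inve┃────────────────┨          
─────────┃                ┃          
amount   ┃                ┃          
,9533.42 ┃mponents/       ┃          
,9054.85 ┃ME.md           ┃          
,7372.83 ┃ME.md           ┃          
,475.44  ┃er.js           ┃          
,912.67  ┃x.ts            ┃          
,460.18  ┃d               ┃          
━━━━━━━━━┛.html           ┃          
    server.txt            ┃          
                          ┃          
━━━━━━━━━━━━━━━━━━━━━━━━━━┛          
                                     


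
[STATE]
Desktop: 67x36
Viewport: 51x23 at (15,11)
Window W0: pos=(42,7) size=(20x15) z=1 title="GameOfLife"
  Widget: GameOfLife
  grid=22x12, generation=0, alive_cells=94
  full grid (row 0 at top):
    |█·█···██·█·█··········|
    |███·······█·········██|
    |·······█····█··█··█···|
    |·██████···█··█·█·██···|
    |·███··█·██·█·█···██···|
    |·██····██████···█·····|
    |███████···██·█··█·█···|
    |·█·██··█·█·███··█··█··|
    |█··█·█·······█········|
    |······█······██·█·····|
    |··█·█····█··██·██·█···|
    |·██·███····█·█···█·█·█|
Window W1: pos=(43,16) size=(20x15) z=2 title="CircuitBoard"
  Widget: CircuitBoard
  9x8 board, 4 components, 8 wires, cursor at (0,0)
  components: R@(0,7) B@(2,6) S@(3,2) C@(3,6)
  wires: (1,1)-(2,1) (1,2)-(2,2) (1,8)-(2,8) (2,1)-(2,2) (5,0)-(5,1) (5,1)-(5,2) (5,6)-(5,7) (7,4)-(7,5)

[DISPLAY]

                           ┃█·······█·········┃    
                           ┃·····█····█··█··█·┃    
                           ┃█████···█··█·█·██·┃    
                           ┃██··█·██·█·█···██·┃    
                           ┃█····██████···█···┃    
                           ┃┏━━━━━━━━━━━━━━━━━━┓   
                           ┃┃ CircuitBoard     ┃   
                           ┃┠──────────────────┨   
                           ┃┃   0 1 2 3 4 5 6 7┃   
                           ┃┃0  [.]            ┃   
                           ┗┃                  ┃   
                            ┃1       ·   ·     ┃   
                            ┃        │   │     ┃   
                            ┃2       · ─ ·     ┃   
                            ┃                  ┃   
                            ┃3           S     ┃   
                            ┃                  ┃   
                            ┃4                 ┃   
                            ┃                  ┃   
                            ┗━━━━━━━━━━━━━━━━━━┛   
                                                   
                                                   
                                                   


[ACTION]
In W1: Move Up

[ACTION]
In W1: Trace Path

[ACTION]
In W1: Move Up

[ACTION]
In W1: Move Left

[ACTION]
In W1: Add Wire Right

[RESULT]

                           ┃█·······█·········┃    
                           ┃·····█····█··█··█·┃    
                           ┃█████···█··█·█·██·┃    
                           ┃██··█·██·█·█···██·┃    
                           ┃█····██████···█···┃    
                           ┃┏━━━━━━━━━━━━━━━━━━┓   
                           ┃┃ CircuitBoard     ┃   
                           ┃┠──────────────────┨   
                           ┃┃   0 1 2 3 4 5 6 7┃   
                           ┃┃0  [.]─ ·         ┃   
                           ┗┃                  ┃   
                            ┃1       ·   ·     ┃   
                            ┃        │   │     ┃   
                            ┃2       · ─ ·     ┃   
                            ┃                  ┃   
                            ┃3           S     ┃   
                            ┃                  ┃   
                            ┃4                 ┃   
                            ┃                  ┃   
                            ┗━━━━━━━━━━━━━━━━━━┛   
                                                   
                                                   
                                                   


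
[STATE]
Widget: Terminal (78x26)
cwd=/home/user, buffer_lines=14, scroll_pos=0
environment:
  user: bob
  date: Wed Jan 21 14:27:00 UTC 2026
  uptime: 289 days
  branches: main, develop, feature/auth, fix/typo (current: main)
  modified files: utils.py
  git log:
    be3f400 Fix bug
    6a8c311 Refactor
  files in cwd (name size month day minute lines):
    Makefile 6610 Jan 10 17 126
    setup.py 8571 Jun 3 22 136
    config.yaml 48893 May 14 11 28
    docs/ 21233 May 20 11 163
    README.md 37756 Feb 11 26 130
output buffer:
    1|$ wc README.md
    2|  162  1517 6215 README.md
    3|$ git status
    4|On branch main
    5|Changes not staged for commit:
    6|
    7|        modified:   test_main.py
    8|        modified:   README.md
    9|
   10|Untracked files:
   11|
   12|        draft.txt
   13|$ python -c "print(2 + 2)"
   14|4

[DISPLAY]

$ wc README.md                                                                
  162  1517 6215 README.md                                                    
$ git status                                                                  
On branch main                                                                
Changes not staged for commit:                                                
                                                                              
        modified:   test_main.py                                              
        modified:   README.md                                                 
                                                                              
Untracked files:                                                              
                                                                              
        draft.txt                                                             
$ python -c "print(2 + 2)"                                                    
4                                                                             
$ █                                                                           
                                                                              
                                                                              
                                                                              
                                                                              
                                                                              
                                                                              
                                                                              
                                                                              
                                                                              
                                                                              
                                                                              


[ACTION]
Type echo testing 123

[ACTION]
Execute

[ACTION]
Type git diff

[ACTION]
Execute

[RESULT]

$ wc README.md                                                                
  162  1517 6215 README.md                                                    
$ git status                                                                  
On branch main                                                                
Changes not staged for commit:                                                
                                                                              
        modified:   test_main.py                                              
        modified:   README.md                                                 
                                                                              
Untracked files:                                                              
                                                                              
        draft.txt                                                             
$ python -c "print(2 + 2)"                                                    
4                                                                             
$ echo testing 123                                                            
testing 123                                                                   
$ git diff                                                                    
diff --git a/main.py b/main.py                                                
--- a/main.py                                                                 
+++ b/main.py                                                                 
@@ -1,3 +1,4 @@                                                               
+# updated                                                                    
 import sys                                                                   
$ █                                                                           
                                                                              
                                                                              


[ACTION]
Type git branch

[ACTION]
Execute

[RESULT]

On branch main                                                                
Changes not staged for commit:                                                
                                                                              
        modified:   test_main.py                                              
        modified:   README.md                                                 
                                                                              
Untracked files:                                                              
                                                                              
        draft.txt                                                             
$ python -c "print(2 + 2)"                                                    
4                                                                             
$ echo testing 123                                                            
testing 123                                                                   
$ git diff                                                                    
diff --git a/main.py b/main.py                                                
--- a/main.py                                                                 
+++ b/main.py                                                                 
@@ -1,3 +1,4 @@                                                               
+# updated                                                                    
 import sys                                                                   
$ git branch                                                                  
* main                                                                        
  develop                                                                     
  feature/auth                                                                
  fix/typo                                                                    
$ █                                                                           
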